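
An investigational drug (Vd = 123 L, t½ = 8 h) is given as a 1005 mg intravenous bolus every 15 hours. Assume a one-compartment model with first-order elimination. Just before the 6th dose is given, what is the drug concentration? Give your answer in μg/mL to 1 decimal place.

f = (1/2)^(τ/t½) = (1/2)^(15/8) ≈ 0.2726.
C₀ = D/Vd = 1005/123 ≈ 8.171 μg/mL.
Before the 6th dose, 5 doses have been given. Superposition: Cmin = C₀·(f + f² + … + f^5).
≈ 8.171 × (0.2726 + 0.0743 + 0.0203 + 0.0055 + 0.0015) ≈ 8.171 × 0.3742 ≈ 3.058 μg/mL.

3.1 μg/mL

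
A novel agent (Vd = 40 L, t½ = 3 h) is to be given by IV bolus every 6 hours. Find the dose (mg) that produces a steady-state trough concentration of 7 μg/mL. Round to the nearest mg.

τ/t½ = 6/3 ≈ 2, so f = (1/2)^(6/3) ≈ 0.250000.
Cmin,ss = (D/Vd)·f/(1−f), so D = Cmin,ss·Vd·(1−f)/f.
D = 7 × 40 × (1−f)/f ≈ 7 × 40 × 3.00000 ≈ 840.00 mg.

840 mg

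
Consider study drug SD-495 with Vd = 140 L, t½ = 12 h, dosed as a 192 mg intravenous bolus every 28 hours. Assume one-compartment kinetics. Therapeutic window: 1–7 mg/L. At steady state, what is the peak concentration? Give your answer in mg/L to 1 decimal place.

1.7 mg/L

Over one 28-h interval, 28/12 ≈ 2.3333 half-lives elapse, leaving f ≈ 0.1984 of each dose.
Accumulation ratio R = 1/(1 − f) ≈ 1/0.8016 ≈ 1.2475.
Single-dose peak C₀ = D/Vd = 192/140 ≈ 1.371 mg/L.
Steady-state peak Cmax,ss = C₀·R ≈ 1.371 × 1.2475 ≈ 1.710 mg/L.
Peak 1.7 mg/L vs MTC 7 mg/L: below toxic threshold.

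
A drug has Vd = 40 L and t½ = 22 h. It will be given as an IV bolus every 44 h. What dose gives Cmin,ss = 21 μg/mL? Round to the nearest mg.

τ/t½ = 44/22 ≈ 2, so f = (1/2)^(44/22) ≈ 0.250000.
Cmin,ss = (D/Vd)·f/(1−f), so D = Cmin,ss·Vd·(1−f)/f.
D = 21 × 40 × (1−f)/f ≈ 21 × 40 × 3.00000 ≈ 2520.00 mg.

2520 mg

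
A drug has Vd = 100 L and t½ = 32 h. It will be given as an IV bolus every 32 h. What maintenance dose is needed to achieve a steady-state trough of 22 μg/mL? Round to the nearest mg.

τ/t½ = 32/32 ≈ 1, so f = (1/2)^(32/32) ≈ 0.500000.
Cmin,ss = (D/Vd)·f/(1−f), so D = Cmin,ss·Vd·(1−f)/f.
D = 22 × 100 × (1−f)/f ≈ 22 × 100 × 1.00000 ≈ 2200.00 mg.

2200 mg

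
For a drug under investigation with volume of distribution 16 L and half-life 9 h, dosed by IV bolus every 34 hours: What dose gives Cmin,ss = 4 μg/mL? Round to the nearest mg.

τ/t½ = 34/9 ≈ 3.7778, so f = (1/2)^(34/9) ≈ 0.072908.
Cmin,ss = (D/Vd)·f/(1−f), so D = Cmin,ss·Vd·(1−f)/f.
D = 4 × 16 × (1−f)/f ≈ 4 × 16 × 12.71592 ≈ 813.82 mg.

814 mg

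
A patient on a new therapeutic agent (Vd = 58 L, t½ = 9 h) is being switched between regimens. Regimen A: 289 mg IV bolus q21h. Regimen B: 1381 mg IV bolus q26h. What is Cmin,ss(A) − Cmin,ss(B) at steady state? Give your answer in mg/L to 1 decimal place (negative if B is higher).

-2.5 mg/L

Regimen A: f = (1/2)^(21/9) ≈ 0.1984; Cmin,ss = (289/58)·f/(1−f) ≈ 1.233 mg/L.
Regimen B: f = (1/2)^(26/9) ≈ 0.1350; Cmin,ss = (1381/58)·f/(1−f) ≈ 3.716 mg/L.
Difference ≈ 1.233 − 3.716 ≈ -2.483 mg/L.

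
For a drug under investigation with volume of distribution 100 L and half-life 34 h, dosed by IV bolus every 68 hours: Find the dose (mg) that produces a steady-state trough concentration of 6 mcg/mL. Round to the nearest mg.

1800 mg

τ/t½ = 68/34 ≈ 2, so f = (1/2)^(68/34) ≈ 0.250000.
Cmin,ss = (D/Vd)·f/(1−f), so D = Cmin,ss·Vd·(1−f)/f.
D = 6 × 100 × (1−f)/f ≈ 6 × 100 × 3.00000 ≈ 1800.00 mg.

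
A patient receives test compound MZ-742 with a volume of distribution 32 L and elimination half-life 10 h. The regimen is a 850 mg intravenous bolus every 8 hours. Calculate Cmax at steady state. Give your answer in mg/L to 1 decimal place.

Over one 8-h interval, 8/10 ≈ 0.8 half-lives elapse, leaving f ≈ 0.5743 of each dose.
Accumulation ratio R = 1/(1 − f) ≈ 1/0.4257 ≈ 2.3491.
Single-dose peak C₀ = D/Vd = 850/32 ≈ 26.562 mg/L.
Steady-state peak Cmax,ss = C₀·R ≈ 26.562 × 2.3491 ≈ 62.397 mg/L.

62.4 mg/L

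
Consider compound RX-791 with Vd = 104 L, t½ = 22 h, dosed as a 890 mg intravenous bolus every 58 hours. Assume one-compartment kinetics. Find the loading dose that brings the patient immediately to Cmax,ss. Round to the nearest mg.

1061 mg

f = (1/2)^(58/22) ≈ 0.160833; accumulation ratio R = 1/(1−f) ≈ 1.19166.
Loading dose to hit Cmax,ss on first dose: D_load = D_maint·R ≈ 890 × 1.19166 ≈ 1060.58 mg.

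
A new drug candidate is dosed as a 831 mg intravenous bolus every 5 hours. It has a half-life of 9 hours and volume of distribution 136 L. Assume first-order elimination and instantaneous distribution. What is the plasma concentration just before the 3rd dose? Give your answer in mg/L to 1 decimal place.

7.0 mg/L

f = (1/2)^(τ/t½) = (1/2)^(5/9) ≈ 0.6804.
C₀ = D/Vd = 831/136 ≈ 6.110 mg/L.
Before the 3rd dose, 2 doses have been given. Superposition: Cmin = C₀·(f + f²).
≈ 6.110 × (0.6804 + 0.4629) ≈ 6.110 × 1.1433 ≈ 6.986 mg/L.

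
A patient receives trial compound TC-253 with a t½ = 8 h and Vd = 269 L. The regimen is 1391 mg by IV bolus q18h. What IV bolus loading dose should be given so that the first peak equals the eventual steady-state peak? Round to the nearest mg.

1761 mg

f = (1/2)^(18/8) ≈ 0.210224; accumulation ratio R = 1/(1−f) ≈ 1.26618.
Loading dose to hit Cmax,ss on first dose: D_load = D_maint·R ≈ 1391 × 1.26618 ≈ 1761.26 mg.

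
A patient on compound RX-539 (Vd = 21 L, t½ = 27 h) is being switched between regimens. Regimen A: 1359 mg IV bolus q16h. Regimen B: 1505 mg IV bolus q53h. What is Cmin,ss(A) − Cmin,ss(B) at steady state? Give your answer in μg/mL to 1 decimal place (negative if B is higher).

102.7 μg/mL

Regimen A: f = (1/2)^(16/27) ≈ 0.6632; Cmin,ss = (1359/21)·f/(1−f) ≈ 127.430 μg/mL.
Regimen B: f = (1/2)^(53/27) ≈ 0.2565; Cmin,ss = (1505/21)·f/(1−f) ≈ 24.724 μg/mL.
Difference ≈ 127.430 − 24.724 ≈ 102.706 μg/mL.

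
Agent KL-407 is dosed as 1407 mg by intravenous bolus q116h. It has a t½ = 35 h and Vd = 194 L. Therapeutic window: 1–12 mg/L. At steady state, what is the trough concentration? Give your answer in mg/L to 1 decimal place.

0.8 mg/L

τ/t½ = 116/35 ≈ 3.3143, so fraction remaining f = (1/2)^(116/35) ≈ 0.1005.
At steady state, accumulation factor R = 1/(1 − e^(−kτ)) ≈ 1.1117.
Each bolus raises the concentration by D/Vd = 1407/194 ≈ 7.253 mg/L.
Steady-state peak Cmax,ss = C₀·R ≈ 7.253 × 1.1117 ≈ 8.063 mg/L.
One interval later, Cmin,ss = Cmax,ss·e^(−kτ) ≈ 8.063 × 0.1005 ≈ 0.810 mg/L.
Trough 0.8 mg/L vs MEC 1 mg/L: subtherapeutic.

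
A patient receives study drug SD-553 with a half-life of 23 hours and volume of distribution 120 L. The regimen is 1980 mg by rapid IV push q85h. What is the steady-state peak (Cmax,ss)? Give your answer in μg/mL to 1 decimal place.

17.9 μg/mL

Over one 85-h interval, 85/23 ≈ 3.6957 half-lives elapse, leaving f ≈ 0.0772 of each dose.
Accumulation ratio R = 1/(1 − f) ≈ 1/0.9228 ≈ 1.0837.
Each bolus raises the concentration by D/Vd = 1980/120 ≈ 16.500 μg/mL.
Steady-state peak Cmax,ss = C₀·R ≈ 16.500 × 1.0837 ≈ 17.881 μg/mL.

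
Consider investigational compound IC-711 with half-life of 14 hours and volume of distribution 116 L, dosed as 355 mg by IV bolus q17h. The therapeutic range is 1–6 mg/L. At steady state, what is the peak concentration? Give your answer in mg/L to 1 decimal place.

τ/t½ = 17/14 ≈ 1.2143, so fraction remaining f = (1/2)^(17/14) ≈ 0.4310.
Accumulation ratio R = 1/(1 − f) ≈ 1/0.5690 ≈ 1.7575.
Each bolus raises the concentration by D/Vd = 355/116 ≈ 3.060 mg/L.
Steady-state peak Cmax,ss = C₀·R ≈ 3.060 × 1.7575 ≈ 5.378 mg/L.
Peak 5.4 mg/L vs MTC 6 mg/L: below toxic threshold.

5.4 mg/L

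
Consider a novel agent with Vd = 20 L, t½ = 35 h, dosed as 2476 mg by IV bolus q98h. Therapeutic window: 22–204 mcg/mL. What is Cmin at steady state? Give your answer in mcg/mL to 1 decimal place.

20.8 mcg/mL

τ/t½ = 98/35 ≈ 2.8, so fraction remaining f = (1/2)^(98/35) ≈ 0.1436.
At steady state, accumulation factor R = 1/(1 − e^(−kτ)) ≈ 1.1677.
Single-dose peak C₀ = D/Vd = 2476/20 ≈ 123.800 mcg/mL.
Steady-state peak Cmax,ss = C₀·R ≈ 123.800 × 1.1677 ≈ 144.561 mcg/mL.
One interval later, Cmin,ss = Cmax,ss·e^(−kτ) ≈ 144.561 × 0.1436 ≈ 20.759 mcg/mL.
Trough 20.8 mcg/mL vs MEC 22 mcg/mL: subtherapeutic.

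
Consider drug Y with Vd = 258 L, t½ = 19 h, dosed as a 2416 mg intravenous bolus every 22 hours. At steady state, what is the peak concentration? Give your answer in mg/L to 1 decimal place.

17.0 mg/L

k = ln2/t½ = ln2/19 ≈ 0.036481 h⁻¹; fraction remaining f = e^(−kτ) = e^(−0.036481×22) ≈ 0.4482.
At steady state, accumulation factor R = 1/(1 − e^(−kτ)) ≈ 1.8123.
Single-dose peak C₀ = D/Vd = 2416/258 ≈ 9.364 mg/L.
Steady-state peak Cmax,ss = C₀·R ≈ 9.364 × 1.8123 ≈ 16.970 mg/L.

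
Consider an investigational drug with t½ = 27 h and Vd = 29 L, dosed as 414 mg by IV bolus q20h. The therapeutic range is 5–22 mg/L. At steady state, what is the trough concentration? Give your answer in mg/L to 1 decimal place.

k = ln2/t½ = ln2/27 ≈ 0.025672 h⁻¹; fraction remaining f = e^(−kτ) = e^(−0.025672×20) ≈ 0.5984.
At steady state, accumulation factor R = 1/(1 − e^(−kτ)) ≈ 2.4900.
Single-dose peak C₀ = D/Vd = 414/29 ≈ 14.276 mg/L.
Cmax,ss = C₀/(1 − f) ≈ 14.276/0.4016 ≈ 35.548 mg/L.
Steady-state trough Cmin,ss = Cmax,ss·f ≈ 35.548 × 0.5984 ≈ 21.272 mg/L.
Trough 21.3 mg/L vs MEC 5 mg/L: adequate.

21.3 mg/L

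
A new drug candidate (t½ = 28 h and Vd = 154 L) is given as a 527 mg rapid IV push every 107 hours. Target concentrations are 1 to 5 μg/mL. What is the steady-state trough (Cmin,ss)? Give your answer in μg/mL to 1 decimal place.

0.3 μg/mL

k = ln2/t½ = ln2/28 ≈ 0.024755 h⁻¹; fraction remaining f = e^(−kτ) = e^(−0.024755×107) ≈ 0.0707.
At steady state, accumulation factor R = 1/(1 − e^(−kτ)) ≈ 1.0761.
Each bolus raises the concentration by D/Vd = 527/154 ≈ 3.422 μg/mL.
Cmax,ss = C₀/(1 − f) ≈ 3.422/0.9293 ≈ 3.682 μg/mL.
One interval later, Cmin,ss = Cmax,ss·e^(−kτ) ≈ 3.682 × 0.0707 ≈ 0.260 μg/mL.
Trough 0.3 μg/mL vs MEC 1 μg/mL: subtherapeutic.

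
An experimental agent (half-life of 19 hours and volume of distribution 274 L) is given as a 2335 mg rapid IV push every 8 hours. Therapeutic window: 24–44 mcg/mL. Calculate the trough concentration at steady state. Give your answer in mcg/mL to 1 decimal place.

25.1 mcg/mL

τ/t½ = 8/19 ≈ 0.42105, so fraction remaining f = (1/2)^(8/19) ≈ 0.7469.
Each bolus raises the concentration by D/Vd = 2335/274 ≈ 8.522 mcg/mL.
Steady-state trough Cmin,ss = C₀·f/(1−f) ≈ 8.522 × 0.7469/0.2531 ≈ 25.148 mcg/mL.
Trough 25.1 mcg/mL vs MEC 24 mcg/mL: adequate.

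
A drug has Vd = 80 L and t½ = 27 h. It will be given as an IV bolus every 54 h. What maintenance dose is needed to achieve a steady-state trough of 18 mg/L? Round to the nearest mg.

4320 mg

τ/t½ = 54/27 ≈ 2, so f = (1/2)^(54/27) ≈ 0.250000.
Cmin,ss = (D/Vd)·f/(1−f), so D = Cmin,ss·Vd·(1−f)/f.
D = 18 × 80 × (1−f)/f ≈ 18 × 80 × 3.00000 ≈ 4320.00 mg.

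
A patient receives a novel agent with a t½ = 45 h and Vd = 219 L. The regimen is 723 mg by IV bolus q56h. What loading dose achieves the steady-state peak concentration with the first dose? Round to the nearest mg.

1251 mg

f = (1/2)^(56/45) ≈ 0.422070; accumulation ratio R = 1/(1−f) ≈ 1.73031.
Loading dose to hit Cmax,ss on first dose: D_load = D_maint·R ≈ 723 × 1.73031 ≈ 1251.01 mg.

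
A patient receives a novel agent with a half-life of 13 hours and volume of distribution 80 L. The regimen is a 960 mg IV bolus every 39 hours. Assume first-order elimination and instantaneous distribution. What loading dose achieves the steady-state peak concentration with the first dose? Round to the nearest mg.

1097 mg

f = (1/2)^(39/13) ≈ 0.125000; accumulation ratio R = 1/(1−f) ≈ 1.14286.
Loading dose to hit Cmax,ss on first dose: D_load = D_maint·R ≈ 960 × 1.14286 ≈ 1097.15 mg.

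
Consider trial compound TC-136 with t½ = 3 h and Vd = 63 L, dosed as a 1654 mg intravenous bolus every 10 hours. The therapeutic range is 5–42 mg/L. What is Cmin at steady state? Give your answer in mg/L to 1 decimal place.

2.9 mg/L

τ/t½ = 10/3 ≈ 3.3333, so fraction remaining f = (1/2)^(10/3) ≈ 0.0992.
Each bolus raises the concentration by D/Vd = 1654/63 ≈ 26.254 mg/L.
Steady-state trough Cmin,ss = C₀·f/(1−f) ≈ 26.254 × 0.0992/0.9008 ≈ 2.891 mg/L.
Trough 2.9 mg/L vs MEC 5 mg/L: subtherapeutic.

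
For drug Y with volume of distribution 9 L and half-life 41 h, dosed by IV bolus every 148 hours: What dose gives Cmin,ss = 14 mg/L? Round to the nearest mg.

1412 mg

τ/t½ = 148/41 ≈ 3.6098, so f = (1/2)^(148/41) ≈ 0.081913.
Cmin,ss = (D/Vd)·f/(1−f), so D = Cmin,ss·Vd·(1−f)/f.
D = 14 × 9 × (1−f)/f ≈ 14 × 9 × 11.20807 ≈ 1412.22 mg.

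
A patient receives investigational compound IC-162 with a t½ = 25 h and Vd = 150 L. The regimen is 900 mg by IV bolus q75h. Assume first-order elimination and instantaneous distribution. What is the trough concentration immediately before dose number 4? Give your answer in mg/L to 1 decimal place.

f = (1/2)^(τ/t½) = (1/2)^(75/25) ≈ 0.1250.
C₀ = D/Vd = 900/150 ≈ 6.000 mg/L.
Before the 4th dose, 3 doses have been given. Superposition: Cmin = C₀·(f + f² + … + f^3).
≈ 6.000 × (0.1250 + 0.0156 + 0.0020) ≈ 6.000 × 0.1426 ≈ 0.856 mg/L.

0.9 mg/L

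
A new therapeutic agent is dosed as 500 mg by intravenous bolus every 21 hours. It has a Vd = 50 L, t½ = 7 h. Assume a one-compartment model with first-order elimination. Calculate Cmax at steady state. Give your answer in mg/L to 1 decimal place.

11.4 mg/L

τ = 21 h = 3 half-lives, so f = (1/2)^3 = 0.125.
At steady state, R = 1/(1 − 0.125) = 8/7.
Single-dose peak C₀ = D/Vd = 500/50 = 10 mg/L.
Steady-state peak Cmax,ss = C₀·R = 10 × 8/7 ≈ 11.429 mg/L.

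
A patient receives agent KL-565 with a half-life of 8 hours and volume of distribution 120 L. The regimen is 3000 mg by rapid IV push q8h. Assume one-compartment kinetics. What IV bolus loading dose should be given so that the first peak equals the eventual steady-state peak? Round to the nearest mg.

6000 mg

f = (1/2)^(8/8) ≈ 0.500000; accumulation ratio R = 1/(1−f) ≈ 2.00000.
Loading dose to hit Cmax,ss on first dose: D_load = D_maint·R ≈ 3000 × 2.00000 ≈ 6000.00 mg.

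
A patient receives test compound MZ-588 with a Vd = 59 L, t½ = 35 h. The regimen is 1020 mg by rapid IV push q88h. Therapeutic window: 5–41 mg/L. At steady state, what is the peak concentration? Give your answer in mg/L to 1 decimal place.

21.0 mg/L

Over one 88-h interval, 88/35 ≈ 2.5143 half-lives elapse, leaving f ≈ 0.1750 of each dose.
Accumulation ratio R = 1/(1 − f) ≈ 1/0.8250 ≈ 1.2121.
Single-dose peak C₀ = D/Vd = 1020/59 ≈ 17.288 mg/L.
Cmax,ss = C₀/(1 − f) ≈ 17.288/0.8250 ≈ 20.955 mg/L.
Peak 21.0 mg/L vs MTC 41 mg/L: below toxic threshold.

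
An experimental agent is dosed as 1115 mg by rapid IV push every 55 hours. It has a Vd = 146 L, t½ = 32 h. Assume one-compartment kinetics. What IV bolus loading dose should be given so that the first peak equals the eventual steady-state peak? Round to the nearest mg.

f = (1/2)^(55/32) ≈ 0.303812; accumulation ratio R = 1/(1−f) ≈ 1.43639.
Loading dose to hit Cmax,ss on first dose: D_load = D_maint·R ≈ 1115 × 1.43639 ≈ 1601.57 mg.

1602 mg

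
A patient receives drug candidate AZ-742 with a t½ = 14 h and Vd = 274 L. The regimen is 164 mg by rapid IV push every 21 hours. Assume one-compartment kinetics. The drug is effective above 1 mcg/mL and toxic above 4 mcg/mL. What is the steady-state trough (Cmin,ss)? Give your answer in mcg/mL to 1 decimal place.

0.3 mcg/mL

Over one 21-h interval, 21/14 ≈ 1.5 half-lives elapse, leaving f ≈ 0.3536 of each dose.
Accumulation ratio R = 1/(1 − f) ≈ 1/0.6464 ≈ 1.5470.
Single-dose peak C₀ = D/Vd = 164/274 ≈ 0.599 mcg/mL.
Steady-state peak Cmax,ss = C₀·R ≈ 0.599 × 1.5470 ≈ 0.927 mcg/mL.
Steady-state trough Cmin,ss = Cmax,ss·f ≈ 0.927 × 0.3536 ≈ 0.328 mcg/mL.
Trough 0.3 mcg/mL vs MEC 1 mcg/mL: subtherapeutic.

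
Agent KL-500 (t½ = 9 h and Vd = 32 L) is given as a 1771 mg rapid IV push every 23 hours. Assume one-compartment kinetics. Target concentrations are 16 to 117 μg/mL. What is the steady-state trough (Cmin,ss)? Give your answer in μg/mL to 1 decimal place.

Over one 23-h interval, 23/9 ≈ 2.5556 half-lives elapse, leaving f ≈ 0.1701 of each dose.
Accumulation ratio R = 1/(1 − f) ≈ 1/0.8299 ≈ 1.2050.
Single-dose peak C₀ = D/Vd = 1771/32 ≈ 55.344 μg/mL.
Cmax,ss = C₀/(1 − f) ≈ 55.344/0.8299 ≈ 66.688 μg/mL.
One interval later, Cmin,ss = Cmax,ss·e^(−kτ) ≈ 66.688 × 0.1701 ≈ 11.344 μg/mL.
Trough 11.3 μg/mL vs MEC 16 μg/mL: subtherapeutic.

11.3 μg/mL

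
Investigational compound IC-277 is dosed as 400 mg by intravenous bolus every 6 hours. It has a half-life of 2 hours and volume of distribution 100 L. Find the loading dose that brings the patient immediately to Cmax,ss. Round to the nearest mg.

457 mg

f = (1/2)^(6/2) ≈ 0.125000; accumulation ratio R = 1/(1−f) ≈ 1.14286.
Loading dose to hit Cmax,ss on first dose: D_load = D_maint·R ≈ 400 × 1.14286 ≈ 457.14 mg.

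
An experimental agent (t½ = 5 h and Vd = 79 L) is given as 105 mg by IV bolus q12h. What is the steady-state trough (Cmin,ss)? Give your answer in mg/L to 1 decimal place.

0.3 mg/L

τ/t½ = 12/5 ≈ 2.4, so fraction remaining f = (1/2)^(12/5) ≈ 0.1895.
Accumulation ratio R = 1/(1 − f) ≈ 1/0.8105 ≈ 1.2338.
Single-dose peak C₀ = D/Vd = 105/79 ≈ 1.329 mg/L.
Steady-state peak Cmax,ss = C₀·R ≈ 1.329 × 1.2338 ≈ 1.640 mg/L.
One interval later, Cmin,ss = Cmax,ss·e^(−kτ) ≈ 1.640 × 0.1895 ≈ 0.311 mg/L.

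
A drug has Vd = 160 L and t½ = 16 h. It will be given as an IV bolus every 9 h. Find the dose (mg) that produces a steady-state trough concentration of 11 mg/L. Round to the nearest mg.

839 mg

τ/t½ = 9/16 ≈ 0.5625, so f = (1/2)^(9/16) ≈ 0.677128.
Cmin,ss = (D/Vd)·f/(1−f), so D = Cmin,ss·Vd·(1−f)/f.
D = 11 × 160 × (1−f)/f ≈ 11 × 160 × 0.47683 ≈ 839.22 mg.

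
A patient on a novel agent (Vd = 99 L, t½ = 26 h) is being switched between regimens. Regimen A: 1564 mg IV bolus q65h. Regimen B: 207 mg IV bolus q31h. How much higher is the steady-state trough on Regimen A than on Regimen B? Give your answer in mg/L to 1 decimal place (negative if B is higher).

Regimen A: f = (1/2)^(65/26) ≈ 0.1768; Cmin,ss = (1564/99)·f/(1−f) ≈ 3.393 mg/L.
Regimen B: f = (1/2)^(31/26) ≈ 0.4376; Cmin,ss = (207/99)·f/(1−f) ≈ 1.627 mg/L.
Difference ≈ 3.393 − 1.627 ≈ 1.766 mg/L.

1.8 mg/L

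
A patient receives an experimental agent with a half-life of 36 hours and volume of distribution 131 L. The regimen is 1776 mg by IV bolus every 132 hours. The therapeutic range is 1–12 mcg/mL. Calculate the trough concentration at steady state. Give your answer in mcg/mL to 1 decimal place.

1.2 mcg/mL

τ/t½ = 132/36 ≈ 3.6667, so fraction remaining f = (1/2)^(132/36) ≈ 0.0787.
At steady state, accumulation factor R = 1/(1 − e^(−kτ)) ≈ 1.0854.
Each bolus raises the concentration by D/Vd = 1776/131 ≈ 13.557 mcg/mL.
Steady-state peak Cmax,ss = C₀·R ≈ 13.557 × 1.0854 ≈ 14.715 mcg/mL.
One interval later, Cmin,ss = Cmax,ss·e^(−kτ) ≈ 14.715 × 0.0787 ≈ 1.158 mcg/mL.
Trough 1.2 mcg/mL vs MEC 1 mcg/mL: adequate.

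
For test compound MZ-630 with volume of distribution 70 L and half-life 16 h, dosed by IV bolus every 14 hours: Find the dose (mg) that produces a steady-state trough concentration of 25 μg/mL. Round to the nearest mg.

1460 mg

τ/t½ = 14/16 ≈ 0.875, so f = (1/2)^(14/16) ≈ 0.545254.
Cmin,ss = (D/Vd)·f/(1−f), so D = Cmin,ss·Vd·(1−f)/f.
D = 25 × 70 × (1−f)/f ≈ 25 × 70 × 0.83401 ≈ 1459.52 mg.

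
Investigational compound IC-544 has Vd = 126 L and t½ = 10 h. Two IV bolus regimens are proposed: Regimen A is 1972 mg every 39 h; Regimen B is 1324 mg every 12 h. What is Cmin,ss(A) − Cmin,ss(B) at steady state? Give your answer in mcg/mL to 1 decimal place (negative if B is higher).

Regimen A: f = (1/2)^(39/10) ≈ 0.0670; Cmin,ss = (1972/126)·f/(1−f) ≈ 1.124 mcg/mL.
Regimen B: f = (1/2)^(12/10) ≈ 0.4353; Cmin,ss = (1324/126)·f/(1−f) ≈ 8.100 mcg/mL.
Difference ≈ 1.124 − 8.100 ≈ -6.976 mcg/mL.

-7.0 mcg/mL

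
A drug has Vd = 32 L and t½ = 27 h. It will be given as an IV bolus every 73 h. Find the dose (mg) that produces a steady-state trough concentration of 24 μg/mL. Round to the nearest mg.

τ/t½ = 73/27 ≈ 2.7037, so f = (1/2)^(73/27) ≈ 0.153498.
Cmin,ss = (D/Vd)·f/(1−f), so D = Cmin,ss·Vd·(1−f)/f.
D = 24 × 32 × (1−f)/f ≈ 24 × 32 × 5.51474 ≈ 4235.32 mg.

4235 mg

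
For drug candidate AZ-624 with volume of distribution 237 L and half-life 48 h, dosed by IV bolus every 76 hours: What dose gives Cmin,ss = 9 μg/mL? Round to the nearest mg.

4259 mg

τ/t½ = 76/48 ≈ 1.5833, so f = (1/2)^(76/48) ≈ 0.333710.
Cmin,ss = (D/Vd)·f/(1−f), so D = Cmin,ss·Vd·(1−f)/f.
D = 9 × 237 × (1−f)/f ≈ 9 × 237 × 1.99661 ≈ 4258.77 mg.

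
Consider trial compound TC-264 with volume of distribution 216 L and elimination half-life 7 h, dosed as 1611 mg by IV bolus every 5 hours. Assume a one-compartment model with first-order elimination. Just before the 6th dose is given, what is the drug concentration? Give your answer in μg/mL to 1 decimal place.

f = (1/2)^(τ/t½) = (1/2)^(5/7) ≈ 0.6095.
C₀ = D/Vd = 1611/216 ≈ 7.458 μg/mL.
Before the 6th dose, 5 doses have been given. Superposition: Cmin = C₀·(f + f² + … + f^5).
≈ 7.458 × (0.6095 + 0.3715 + 0.2264 + 0.1380 + 0.0841) ≈ 7.458 × 1.4295 ≈ 10.661 μg/mL.

10.7 μg/mL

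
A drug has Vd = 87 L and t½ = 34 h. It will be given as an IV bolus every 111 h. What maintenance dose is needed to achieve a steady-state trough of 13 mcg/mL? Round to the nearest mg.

τ/t½ = 111/34 ≈ 3.2647, so f = (1/2)^(111/34) ≈ 0.104046.
Cmin,ss = (D/Vd)·f/(1−f), so D = Cmin,ss·Vd·(1−f)/f.
D = 13 × 87 × (1−f)/f ≈ 13 × 87 × 8.61113 ≈ 9739.19 mg.

9739 mg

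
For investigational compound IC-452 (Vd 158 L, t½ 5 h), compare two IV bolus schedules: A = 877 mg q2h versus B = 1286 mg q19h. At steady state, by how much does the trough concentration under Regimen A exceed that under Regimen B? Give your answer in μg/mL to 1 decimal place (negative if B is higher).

Regimen A: f = (1/2)^(2/5) ≈ 0.7579; Cmin,ss = (877/158)·f/(1−f) ≈ 17.376 μg/mL.
Regimen B: f = (1/2)^(19/5) ≈ 0.0718; Cmin,ss = (1286/158)·f/(1−f) ≈ 0.630 μg/mL.
Difference ≈ 17.376 − 0.630 ≈ 16.746 μg/mL.

16.7 μg/mL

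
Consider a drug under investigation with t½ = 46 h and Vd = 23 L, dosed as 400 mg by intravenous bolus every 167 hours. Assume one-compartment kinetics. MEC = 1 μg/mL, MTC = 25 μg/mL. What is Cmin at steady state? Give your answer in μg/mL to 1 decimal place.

1.5 μg/mL

Over one 167-h interval, 167/46 ≈ 3.6304 half-lives elapse, leaving f ≈ 0.0807 of each dose.
Single-dose peak C₀ = D/Vd = 400/23 ≈ 17.391 μg/mL.
Steady-state trough Cmin,ss = C₀·f/(1−f) ≈ 17.391 × 0.0807/0.9193 ≈ 1.527 μg/mL.
Trough 1.5 μg/mL vs MEC 1 μg/mL: adequate.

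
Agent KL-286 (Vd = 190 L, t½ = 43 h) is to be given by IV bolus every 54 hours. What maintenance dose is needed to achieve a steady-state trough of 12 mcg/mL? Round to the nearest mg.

τ/t½ = 54/43 ≈ 1.2558, so f = (1/2)^(54/43) ≈ 0.418757.
Cmin,ss = (D/Vd)·f/(1−f), so D = Cmin,ss·Vd·(1−f)/f.
D = 12 × 190 × (1−f)/f ≈ 12 × 190 × 1.38802 ≈ 3164.69 mg.

3165 mg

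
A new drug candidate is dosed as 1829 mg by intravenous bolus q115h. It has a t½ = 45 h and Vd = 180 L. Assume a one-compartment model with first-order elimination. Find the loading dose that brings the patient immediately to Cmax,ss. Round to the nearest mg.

2204 mg

f = (1/2)^(115/45) ≈ 0.170099; accumulation ratio R = 1/(1−f) ≈ 1.20496.
Loading dose to hit Cmax,ss on first dose: D_load = D_maint·R ≈ 1829 × 1.20496 ≈ 2203.87 mg.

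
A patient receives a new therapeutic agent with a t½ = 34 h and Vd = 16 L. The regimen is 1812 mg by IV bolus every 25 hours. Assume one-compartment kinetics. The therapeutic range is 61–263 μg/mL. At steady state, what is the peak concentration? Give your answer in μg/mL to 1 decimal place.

283.6 μg/mL

τ/t½ = 25/34 ≈ 0.73529, so fraction remaining f = (1/2)^(25/34) ≈ 0.6007.
Accumulation ratio R = 1/(1 − f) ≈ 1/0.3993 ≈ 2.5044.
Single-dose peak C₀ = D/Vd = 1812/16 ≈ 113.250 μg/mL.
Cmax,ss = C₀/(1 − f) ≈ 113.250/0.3993 ≈ 283.621 μg/mL.
Peak 283.6 μg/mL vs MTC 263 μg/mL: exceeds toxic threshold.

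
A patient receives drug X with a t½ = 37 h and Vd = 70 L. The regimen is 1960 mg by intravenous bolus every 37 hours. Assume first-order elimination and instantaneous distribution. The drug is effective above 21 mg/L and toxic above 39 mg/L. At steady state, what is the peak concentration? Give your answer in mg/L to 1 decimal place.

56.0 mg/L

τ = 37 h = 1 half-life, so f = (1/2)^1 = 0.5.
At steady state, R = 1/(1 − 0.5) = 2/1.
Single-dose peak C₀ = D/Vd = 1960/70 = 28 mg/L.
Steady-state peak Cmax,ss = C₀·R = 28 × 2/1 ≈ 56.000 mg/L.
Peak 56.0 mg/L vs MTC 39 mg/L: exceeds toxic threshold.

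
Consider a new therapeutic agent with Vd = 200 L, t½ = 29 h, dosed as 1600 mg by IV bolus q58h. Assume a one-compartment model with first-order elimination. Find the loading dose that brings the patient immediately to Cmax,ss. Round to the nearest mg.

f = (1/2)^(58/29) ≈ 0.250000; accumulation ratio R = 1/(1−f) ≈ 1.33333.
Loading dose to hit Cmax,ss on first dose: D_load = D_maint·R ≈ 1600 × 1.33333 ≈ 2133.33 mg.

2133 mg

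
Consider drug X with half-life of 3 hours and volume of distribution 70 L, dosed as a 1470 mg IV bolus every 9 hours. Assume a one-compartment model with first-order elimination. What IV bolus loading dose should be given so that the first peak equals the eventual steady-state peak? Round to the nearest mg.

f = (1/2)^(9/3) ≈ 0.125000; accumulation ratio R = 1/(1−f) ≈ 1.14286.
Loading dose to hit Cmax,ss on first dose: D_load = D_maint·R ≈ 1470 × 1.14286 ≈ 1680.00 mg.

1680 mg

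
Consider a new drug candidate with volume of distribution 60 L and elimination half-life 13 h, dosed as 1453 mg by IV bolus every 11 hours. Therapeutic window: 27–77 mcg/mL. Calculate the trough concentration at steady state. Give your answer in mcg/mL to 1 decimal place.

30.4 mcg/mL

k = ln2/t½ = ln2/13 ≈ 0.053319 h⁻¹; fraction remaining f = e^(−kτ) = e^(−0.053319×11) ≈ 0.5563.
Each bolus raises the concentration by D/Vd = 1453/60 ≈ 24.217 mcg/mL.
Steady-state trough Cmin,ss = C₀·f/(1−f) ≈ 24.217 × 0.5563/0.4437 ≈ 30.363 mcg/mL.
Trough 30.4 mcg/mL vs MEC 27 mcg/mL: adequate.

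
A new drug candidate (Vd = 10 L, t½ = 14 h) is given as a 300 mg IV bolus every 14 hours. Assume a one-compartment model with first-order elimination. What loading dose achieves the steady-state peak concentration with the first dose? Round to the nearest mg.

f = (1/2)^(14/14) ≈ 0.500000; accumulation ratio R = 1/(1−f) ≈ 2.00000.
Loading dose to hit Cmax,ss on first dose: D_load = D_maint·R ≈ 300 × 2.00000 ≈ 600.00 mg.

600 mg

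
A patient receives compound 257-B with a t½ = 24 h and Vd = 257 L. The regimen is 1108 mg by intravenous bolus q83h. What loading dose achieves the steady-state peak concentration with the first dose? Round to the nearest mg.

f = (1/2)^(83/24) ≈ 0.090978; accumulation ratio R = 1/(1−f) ≈ 1.10008.
Loading dose to hit Cmax,ss on first dose: D_load = D_maint·R ≈ 1108 × 1.10008 ≈ 1218.89 mg.

1219 mg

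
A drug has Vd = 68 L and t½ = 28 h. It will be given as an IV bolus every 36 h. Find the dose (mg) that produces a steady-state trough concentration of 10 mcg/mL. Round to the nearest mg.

τ/t½ = 36/28 ≈ 1.2857, so f = (1/2)^(36/28) ≈ 0.410168.
Cmin,ss = (D/Vd)·f/(1−f), so D = Cmin,ss·Vd·(1−f)/f.
D = 10 × 68 × (1−f)/f ≈ 10 × 68 × 1.43803 ≈ 977.86 mg.

978 mg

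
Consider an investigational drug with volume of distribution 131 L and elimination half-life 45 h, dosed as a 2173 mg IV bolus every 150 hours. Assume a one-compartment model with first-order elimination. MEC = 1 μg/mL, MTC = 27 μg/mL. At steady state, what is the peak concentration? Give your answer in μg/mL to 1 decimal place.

k = ln2/t½ = ln2/45 ≈ 0.015403 h⁻¹; fraction remaining f = e^(−kτ) = e^(−0.015403×150) ≈ 0.0992.
At steady state, accumulation factor R = 1/(1 − e^(−kτ)) ≈ 1.1101.
Each bolus raises the concentration by D/Vd = 2173/131 ≈ 16.588 μg/mL.
Cmax,ss = C₀/(1 − f) ≈ 16.588/0.9008 ≈ 18.415 μg/mL.
Peak 18.4 μg/mL vs MTC 27 μg/mL: below toxic threshold.

18.4 μg/mL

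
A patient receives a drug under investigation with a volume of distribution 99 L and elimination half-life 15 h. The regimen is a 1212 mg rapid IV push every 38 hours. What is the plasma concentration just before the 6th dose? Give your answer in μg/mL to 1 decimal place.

2.6 μg/mL

f = (1/2)^(τ/t½) = (1/2)^(38/15) ≈ 0.1727.
C₀ = D/Vd = 1212/99 ≈ 12.242 μg/mL.
Before the 6th dose, 5 doses have been given. Superposition: Cmin = C₀·(f + f² + … + f^5).
≈ 12.242 × (0.1727 + 0.0298 + 0.0052 + 0.0009 + 0.0002) ≈ 12.242 × 0.2088 ≈ 2.556 μg/mL.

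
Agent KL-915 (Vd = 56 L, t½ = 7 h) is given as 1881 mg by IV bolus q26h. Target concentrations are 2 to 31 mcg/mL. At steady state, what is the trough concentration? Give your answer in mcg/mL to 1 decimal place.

2.8 mcg/mL

k = ln2/t½ = ln2/7 ≈ 0.099021 h⁻¹; fraction remaining f = e^(−kτ) = e^(−0.099021×26) ≈ 0.0762.
At steady state, accumulation factor R = 1/(1 − e^(−kτ)) ≈ 1.0825.
Single-dose peak C₀ = D/Vd = 1881/56 ≈ 33.589 mcg/mL.
Steady-state peak Cmax,ss = C₀·R ≈ 33.589 × 1.0825 ≈ 36.360 mcg/mL.
One interval later, Cmin,ss = Cmax,ss·e^(−kτ) ≈ 36.360 × 0.0762 ≈ 2.771 mcg/mL.
Trough 2.8 mcg/mL vs MEC 2 mcg/mL: adequate.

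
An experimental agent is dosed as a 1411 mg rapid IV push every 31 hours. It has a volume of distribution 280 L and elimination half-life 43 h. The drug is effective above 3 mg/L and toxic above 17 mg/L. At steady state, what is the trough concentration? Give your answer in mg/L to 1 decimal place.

τ/t½ = 31/43 ≈ 0.72093, so fraction remaining f = (1/2)^(31/43) ≈ 0.6067.
Single-dose peak C₀ = D/Vd = 1411/280 ≈ 5.039 mg/L.
Steady-state trough Cmin,ss = C₀·f/(1−f) ≈ 5.039 × 0.6067/0.3933 ≈ 7.773 mg/L.
Trough 7.8 mg/L vs MEC 3 mg/L: adequate.

7.8 mg/L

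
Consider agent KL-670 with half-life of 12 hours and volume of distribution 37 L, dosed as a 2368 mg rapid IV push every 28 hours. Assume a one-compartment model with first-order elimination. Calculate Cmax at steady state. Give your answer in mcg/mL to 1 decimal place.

79.8 mcg/mL

k = ln2/t½ = ln2/12 ≈ 0.057762 h⁻¹; fraction remaining f = e^(−kτ) = e^(−0.057762×28) ≈ 0.1984.
At steady state, accumulation factor R = 1/(1 − e^(−kτ)) ≈ 1.2475.
Each bolus raises the concentration by D/Vd = 2368/37 ≈ 64.000 mcg/mL.
Steady-state peak Cmax,ss = C₀·R ≈ 64.000 × 1.2475 ≈ 79.840 mcg/mL.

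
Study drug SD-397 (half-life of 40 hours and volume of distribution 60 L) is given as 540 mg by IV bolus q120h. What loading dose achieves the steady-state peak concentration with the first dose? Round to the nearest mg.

f = (1/2)^(120/40) ≈ 0.125000; accumulation ratio R = 1/(1−f) ≈ 1.14286.
Loading dose to hit Cmax,ss on first dose: D_load = D_maint·R ≈ 540 × 1.14286 ≈ 617.14 mg.

617 mg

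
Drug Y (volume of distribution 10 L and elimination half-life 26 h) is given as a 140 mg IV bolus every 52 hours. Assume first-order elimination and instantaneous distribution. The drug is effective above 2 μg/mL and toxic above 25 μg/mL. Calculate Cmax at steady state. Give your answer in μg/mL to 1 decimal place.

18.7 μg/mL

The dosing interval is 2 half-lives, so f = 2^(−2) = 0.25.
At steady state, R = 1/(1 − 0.25) = 4/3.
Single-dose peak C₀ = D/Vd = 140/10 = 14 μg/mL.
Steady-state peak Cmax,ss = C₀·R = 14 × 4/3 ≈ 18.667 μg/mL.
Peak 18.7 μg/mL vs MTC 25 μg/mL: below toxic threshold.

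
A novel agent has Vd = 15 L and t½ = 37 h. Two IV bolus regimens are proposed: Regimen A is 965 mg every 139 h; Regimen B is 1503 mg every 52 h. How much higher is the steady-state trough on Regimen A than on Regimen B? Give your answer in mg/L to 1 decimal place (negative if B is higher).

Regimen A: f = (1/2)^(139/37) ≈ 0.0740; Cmin,ss = (965/15)·f/(1−f) ≈ 5.141 mg/L.
Regimen B: f = (1/2)^(52/37) ≈ 0.3775; Cmin,ss = (1503/15)·f/(1−f) ≈ 60.764 mg/L.
Difference ≈ 5.141 − 60.764 ≈ -55.623 mg/L.

-55.6 mg/L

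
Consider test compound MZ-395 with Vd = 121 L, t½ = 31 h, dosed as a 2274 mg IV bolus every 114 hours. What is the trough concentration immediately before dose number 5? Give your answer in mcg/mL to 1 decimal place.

1.6 mcg/mL

f = (1/2)^(τ/t½) = (1/2)^(114/31) ≈ 0.0782.
C₀ = D/Vd = 2274/121 ≈ 18.793 mcg/mL.
Before the 5th dose, 4 doses have been given. Superposition: Cmin = C₀·(f + f² + … + f^4).
≈ 18.793 × (0.0782 + 0.0061 + 0.0005 + 0.0000) ≈ 18.793 × 0.0848 ≈ 1.594 mcg/mL.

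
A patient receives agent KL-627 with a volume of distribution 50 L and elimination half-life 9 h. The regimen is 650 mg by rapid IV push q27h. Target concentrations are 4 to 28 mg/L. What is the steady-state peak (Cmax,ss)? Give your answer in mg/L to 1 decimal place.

The dosing interval is 3 half-lives, so f = 2^(−3) = 0.125.
At steady state, R = 1/(1 − 0.125) = 8/7.
Single-dose peak C₀ = D/Vd = 650/50 = 13 mg/L.
Steady-state peak Cmax,ss = C₀·R = 13 × 8/7 ≈ 14.857 mg/L.
Peak 14.9 mg/L vs MTC 28 mg/L: below toxic threshold.

14.9 mg/L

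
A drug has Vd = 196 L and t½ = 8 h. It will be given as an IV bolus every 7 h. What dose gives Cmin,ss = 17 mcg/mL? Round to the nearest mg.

2779 mg

τ/t½ = 7/8 ≈ 0.875, so f = (1/2)^(7/8) ≈ 0.545254.
Cmin,ss = (D/Vd)·f/(1−f), so D = Cmin,ss·Vd·(1−f)/f.
D = 17 × 196 × (1−f)/f ≈ 17 × 196 × 0.83401 ≈ 2778.92 mg.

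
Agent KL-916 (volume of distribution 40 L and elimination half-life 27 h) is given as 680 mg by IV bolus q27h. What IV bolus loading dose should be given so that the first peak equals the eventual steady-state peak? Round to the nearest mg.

1360 mg

f = (1/2)^(27/27) ≈ 0.500000; accumulation ratio R = 1/(1−f) ≈ 2.00000.
Loading dose to hit Cmax,ss on first dose: D_load = D_maint·R ≈ 680 × 2.00000 ≈ 1360.00 mg.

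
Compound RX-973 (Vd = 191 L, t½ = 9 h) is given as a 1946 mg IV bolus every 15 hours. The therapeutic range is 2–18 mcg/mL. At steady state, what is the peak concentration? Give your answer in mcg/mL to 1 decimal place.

14.9 mcg/mL

k = ln2/t½ = ln2/9 ≈ 0.077016 h⁻¹; fraction remaining f = e^(−kτ) = e^(−0.077016×15) ≈ 0.3150.
Accumulation ratio R = 1/(1 − f) ≈ 1/0.6850 ≈ 1.4599.
Single-dose peak C₀ = D/Vd = 1946/191 ≈ 10.188 mcg/mL.
Steady-state peak Cmax,ss = C₀·R ≈ 10.188 × 1.4599 ≈ 14.873 mcg/mL.
Peak 14.9 mcg/mL vs MTC 18 mcg/mL: below toxic threshold.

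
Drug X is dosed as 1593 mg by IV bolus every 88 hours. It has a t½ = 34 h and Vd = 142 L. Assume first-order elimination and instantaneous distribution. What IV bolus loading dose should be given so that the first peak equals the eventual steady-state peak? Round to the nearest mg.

f = (1/2)^(88/34) ≈ 0.166289; accumulation ratio R = 1/(1−f) ≈ 1.19946.
Loading dose to hit Cmax,ss on first dose: D_load = D_maint·R ≈ 1593 × 1.19946 ≈ 1910.74 mg.

1911 mg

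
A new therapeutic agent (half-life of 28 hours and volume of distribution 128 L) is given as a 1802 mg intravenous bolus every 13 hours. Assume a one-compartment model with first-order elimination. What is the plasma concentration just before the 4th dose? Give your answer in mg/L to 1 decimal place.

f = (1/2)^(τ/t½) = (1/2)^(13/28) ≈ 0.7248.
C₀ = D/Vd = 1802/128 ≈ 14.078 mg/L.
Before the 4th dose, 3 doses have been given. Superposition: Cmin = C₀·(f + f² + … + f^3).
≈ 14.078 × (0.7248 + 0.5253 + 0.3808) ≈ 14.078 × 1.6309 ≈ 22.960 mg/L.

23.0 mg/L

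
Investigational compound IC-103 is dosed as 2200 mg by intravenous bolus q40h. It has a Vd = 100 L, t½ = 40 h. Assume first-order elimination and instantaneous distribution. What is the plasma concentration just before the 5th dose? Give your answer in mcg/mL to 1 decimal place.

20.6 mcg/mL

f = (1/2)^(τ/t½) = (1/2)^(40/40) ≈ 0.5000.
C₀ = D/Vd = 2200/100 ≈ 22.000 mcg/mL.
Before the 5th dose, 4 doses have been given. Superposition: Cmin = C₀·(f + f² + … + f^4).
≈ 22.000 × (0.5000 + 0.2500 + 0.1250 + 0.0625) ≈ 22.000 × 0.9375 ≈ 20.625 mcg/mL.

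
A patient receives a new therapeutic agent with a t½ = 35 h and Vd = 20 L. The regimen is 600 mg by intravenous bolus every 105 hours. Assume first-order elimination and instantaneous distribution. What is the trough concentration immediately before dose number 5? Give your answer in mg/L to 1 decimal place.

f = (1/2)^(τ/t½) = (1/2)^(105/35) ≈ 0.1250.
C₀ = D/Vd = 600/20 ≈ 30.000 mg/L.
Before the 5th dose, 4 doses have been given. Superposition: Cmin = C₀·(f + f² + … + f^4).
≈ 30.000 × (0.1250 + 0.0156 + 0.0020 + 0.0002) ≈ 30.000 × 0.1428 ≈ 4.284 mg/L.

4.3 mg/L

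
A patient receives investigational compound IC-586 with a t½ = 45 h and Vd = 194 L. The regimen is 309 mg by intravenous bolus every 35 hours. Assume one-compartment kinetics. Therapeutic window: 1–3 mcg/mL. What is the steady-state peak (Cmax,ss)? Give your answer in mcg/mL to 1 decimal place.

3.8 mcg/mL

Over one 35-h interval, 35/45 ≈ 0.77778 half-lives elapse, leaving f ≈ 0.5833 of each dose.
Accumulation ratio R = 1/(1 − f) ≈ 1/0.4167 ≈ 2.3998.
Each bolus raises the concentration by D/Vd = 309/194 ≈ 1.593 mcg/mL.
Steady-state peak Cmax,ss = C₀·R ≈ 1.593 × 2.3998 ≈ 3.823 mcg/mL.
Peak 3.8 mcg/mL vs MTC 3 mcg/mL: exceeds toxic threshold.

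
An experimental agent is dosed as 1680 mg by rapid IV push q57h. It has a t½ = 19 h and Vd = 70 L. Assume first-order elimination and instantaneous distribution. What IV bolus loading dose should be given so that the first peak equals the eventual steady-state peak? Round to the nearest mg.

1920 mg

f = (1/2)^(57/19) ≈ 0.125000; accumulation ratio R = 1/(1−f) ≈ 1.14286.
Loading dose to hit Cmax,ss on first dose: D_load = D_maint·R ≈ 1680 × 1.14286 ≈ 1920.00 mg.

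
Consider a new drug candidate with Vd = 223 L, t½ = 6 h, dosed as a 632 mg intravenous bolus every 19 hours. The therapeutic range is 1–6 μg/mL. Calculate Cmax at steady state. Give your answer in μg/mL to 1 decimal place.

3.2 μg/mL

τ/t½ = 19/6 ≈ 3.1667, so fraction remaining f = (1/2)^(19/6) ≈ 0.1114.
Accumulation ratio R = 1/(1 − f) ≈ 1/0.8886 ≈ 1.1254.
Single-dose peak C₀ = D/Vd = 632/223 ≈ 2.834 μg/mL.
Steady-state peak Cmax,ss = C₀·R ≈ 2.834 × 1.1254 ≈ 3.189 μg/mL.
Peak 3.2 μg/mL vs MTC 6 μg/mL: below toxic threshold.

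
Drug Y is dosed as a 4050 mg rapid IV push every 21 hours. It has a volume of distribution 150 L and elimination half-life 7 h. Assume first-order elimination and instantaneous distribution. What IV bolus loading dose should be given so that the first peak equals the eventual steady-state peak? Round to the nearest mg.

f = (1/2)^(21/7) ≈ 0.125000; accumulation ratio R = 1/(1−f) ≈ 1.14286.
Loading dose to hit Cmax,ss on first dose: D_load = D_maint·R ≈ 4050 × 1.14286 ≈ 4628.58 mg.

4629 mg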